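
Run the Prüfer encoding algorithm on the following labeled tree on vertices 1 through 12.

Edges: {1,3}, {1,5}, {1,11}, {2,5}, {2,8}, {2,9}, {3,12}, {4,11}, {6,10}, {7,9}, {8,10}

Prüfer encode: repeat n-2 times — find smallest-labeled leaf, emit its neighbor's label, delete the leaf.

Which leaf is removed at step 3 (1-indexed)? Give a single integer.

Answer: 7

Derivation:
Step 1: current leaves = {4,6,7,12}. Remove leaf 4 (neighbor: 11).
Step 2: current leaves = {6,7,11,12}. Remove leaf 6 (neighbor: 10).
Step 3: current leaves = {7,10,11,12}. Remove leaf 7 (neighbor: 9).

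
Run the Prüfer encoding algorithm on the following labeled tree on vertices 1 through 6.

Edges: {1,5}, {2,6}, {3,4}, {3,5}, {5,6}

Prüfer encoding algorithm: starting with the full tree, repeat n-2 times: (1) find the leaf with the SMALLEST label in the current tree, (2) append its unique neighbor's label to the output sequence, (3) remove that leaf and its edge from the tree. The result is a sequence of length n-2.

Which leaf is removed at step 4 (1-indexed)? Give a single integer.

Answer: 3

Derivation:
Step 1: current leaves = {1,2,4}. Remove leaf 1 (neighbor: 5).
Step 2: current leaves = {2,4}. Remove leaf 2 (neighbor: 6).
Step 3: current leaves = {4,6}. Remove leaf 4 (neighbor: 3).
Step 4: current leaves = {3,6}. Remove leaf 3 (neighbor: 5).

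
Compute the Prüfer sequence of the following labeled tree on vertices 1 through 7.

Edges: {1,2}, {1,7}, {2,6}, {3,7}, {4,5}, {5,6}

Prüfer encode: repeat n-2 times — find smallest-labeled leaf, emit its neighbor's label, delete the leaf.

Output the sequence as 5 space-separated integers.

Step 1: leaves = {3,4}. Remove smallest leaf 3, emit neighbor 7.
Step 2: leaves = {4,7}. Remove smallest leaf 4, emit neighbor 5.
Step 3: leaves = {5,7}. Remove smallest leaf 5, emit neighbor 6.
Step 4: leaves = {6,7}. Remove smallest leaf 6, emit neighbor 2.
Step 5: leaves = {2,7}. Remove smallest leaf 2, emit neighbor 1.
Done: 2 vertices remain (1, 7). Sequence = [7 5 6 2 1]

Answer: 7 5 6 2 1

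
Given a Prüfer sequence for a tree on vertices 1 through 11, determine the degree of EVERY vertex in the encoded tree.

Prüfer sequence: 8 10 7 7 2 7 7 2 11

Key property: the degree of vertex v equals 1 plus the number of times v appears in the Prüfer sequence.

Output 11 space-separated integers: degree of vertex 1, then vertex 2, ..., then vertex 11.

p_1 = 8: count[8] becomes 1
p_2 = 10: count[10] becomes 1
p_3 = 7: count[7] becomes 1
p_4 = 7: count[7] becomes 2
p_5 = 2: count[2] becomes 1
p_6 = 7: count[7] becomes 3
p_7 = 7: count[7] becomes 4
p_8 = 2: count[2] becomes 2
p_9 = 11: count[11] becomes 1
Degrees (1 + count): deg[1]=1+0=1, deg[2]=1+2=3, deg[3]=1+0=1, deg[4]=1+0=1, deg[5]=1+0=1, deg[6]=1+0=1, deg[7]=1+4=5, deg[8]=1+1=2, deg[9]=1+0=1, deg[10]=1+1=2, deg[11]=1+1=2

Answer: 1 3 1 1 1 1 5 2 1 2 2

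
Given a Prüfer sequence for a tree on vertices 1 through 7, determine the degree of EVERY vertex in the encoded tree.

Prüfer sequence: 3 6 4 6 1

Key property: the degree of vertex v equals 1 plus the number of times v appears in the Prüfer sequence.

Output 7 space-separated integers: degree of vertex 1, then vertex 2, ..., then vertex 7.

Answer: 2 1 2 2 1 3 1

Derivation:
p_1 = 3: count[3] becomes 1
p_2 = 6: count[6] becomes 1
p_3 = 4: count[4] becomes 1
p_4 = 6: count[6] becomes 2
p_5 = 1: count[1] becomes 1
Degrees (1 + count): deg[1]=1+1=2, deg[2]=1+0=1, deg[3]=1+1=2, deg[4]=1+1=2, deg[5]=1+0=1, deg[6]=1+2=3, deg[7]=1+0=1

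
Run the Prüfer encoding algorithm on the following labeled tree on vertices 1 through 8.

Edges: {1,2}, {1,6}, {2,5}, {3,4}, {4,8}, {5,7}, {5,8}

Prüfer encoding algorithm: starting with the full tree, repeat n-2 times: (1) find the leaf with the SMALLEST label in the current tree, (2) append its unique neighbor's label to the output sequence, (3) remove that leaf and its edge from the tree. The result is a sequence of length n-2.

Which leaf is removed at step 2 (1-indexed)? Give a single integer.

Step 1: current leaves = {3,6,7}. Remove leaf 3 (neighbor: 4).
Step 2: current leaves = {4,6,7}. Remove leaf 4 (neighbor: 8).

Answer: 4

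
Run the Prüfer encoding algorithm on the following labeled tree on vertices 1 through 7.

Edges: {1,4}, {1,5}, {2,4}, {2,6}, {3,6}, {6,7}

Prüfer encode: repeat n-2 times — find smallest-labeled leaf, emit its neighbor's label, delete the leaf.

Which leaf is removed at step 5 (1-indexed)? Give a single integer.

Step 1: current leaves = {3,5,7}. Remove leaf 3 (neighbor: 6).
Step 2: current leaves = {5,7}. Remove leaf 5 (neighbor: 1).
Step 3: current leaves = {1,7}. Remove leaf 1 (neighbor: 4).
Step 4: current leaves = {4,7}. Remove leaf 4 (neighbor: 2).
Step 5: current leaves = {2,7}. Remove leaf 2 (neighbor: 6).

Answer: 2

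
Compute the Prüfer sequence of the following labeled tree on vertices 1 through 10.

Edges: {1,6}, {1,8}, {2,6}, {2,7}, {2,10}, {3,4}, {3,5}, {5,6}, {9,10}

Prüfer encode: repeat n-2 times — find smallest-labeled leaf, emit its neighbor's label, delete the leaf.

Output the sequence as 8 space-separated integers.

Step 1: leaves = {4,7,8,9}. Remove smallest leaf 4, emit neighbor 3.
Step 2: leaves = {3,7,8,9}. Remove smallest leaf 3, emit neighbor 5.
Step 3: leaves = {5,7,8,9}. Remove smallest leaf 5, emit neighbor 6.
Step 4: leaves = {7,8,9}. Remove smallest leaf 7, emit neighbor 2.
Step 5: leaves = {8,9}. Remove smallest leaf 8, emit neighbor 1.
Step 6: leaves = {1,9}. Remove smallest leaf 1, emit neighbor 6.
Step 7: leaves = {6,9}. Remove smallest leaf 6, emit neighbor 2.
Step 8: leaves = {2,9}. Remove smallest leaf 2, emit neighbor 10.
Done: 2 vertices remain (9, 10). Sequence = [3 5 6 2 1 6 2 10]

Answer: 3 5 6 2 1 6 2 10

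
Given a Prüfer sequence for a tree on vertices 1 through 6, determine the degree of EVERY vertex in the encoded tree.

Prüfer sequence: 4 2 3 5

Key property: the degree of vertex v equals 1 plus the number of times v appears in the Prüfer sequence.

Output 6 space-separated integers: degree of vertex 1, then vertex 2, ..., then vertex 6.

p_1 = 4: count[4] becomes 1
p_2 = 2: count[2] becomes 1
p_3 = 3: count[3] becomes 1
p_4 = 5: count[5] becomes 1
Degrees (1 + count): deg[1]=1+0=1, deg[2]=1+1=2, deg[3]=1+1=2, deg[4]=1+1=2, deg[5]=1+1=2, deg[6]=1+0=1

Answer: 1 2 2 2 2 1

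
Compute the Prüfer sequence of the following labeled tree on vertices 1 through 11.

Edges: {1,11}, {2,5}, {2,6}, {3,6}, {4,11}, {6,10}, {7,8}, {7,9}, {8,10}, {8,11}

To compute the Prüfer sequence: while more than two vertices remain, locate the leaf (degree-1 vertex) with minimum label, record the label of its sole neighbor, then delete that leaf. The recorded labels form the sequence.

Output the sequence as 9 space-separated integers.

Step 1: leaves = {1,3,4,5,9}. Remove smallest leaf 1, emit neighbor 11.
Step 2: leaves = {3,4,5,9}. Remove smallest leaf 3, emit neighbor 6.
Step 3: leaves = {4,5,9}. Remove smallest leaf 4, emit neighbor 11.
Step 4: leaves = {5,9,11}. Remove smallest leaf 5, emit neighbor 2.
Step 5: leaves = {2,9,11}. Remove smallest leaf 2, emit neighbor 6.
Step 6: leaves = {6,9,11}. Remove smallest leaf 6, emit neighbor 10.
Step 7: leaves = {9,10,11}. Remove smallest leaf 9, emit neighbor 7.
Step 8: leaves = {7,10,11}. Remove smallest leaf 7, emit neighbor 8.
Step 9: leaves = {10,11}. Remove smallest leaf 10, emit neighbor 8.
Done: 2 vertices remain (8, 11). Sequence = [11 6 11 2 6 10 7 8 8]

Answer: 11 6 11 2 6 10 7 8 8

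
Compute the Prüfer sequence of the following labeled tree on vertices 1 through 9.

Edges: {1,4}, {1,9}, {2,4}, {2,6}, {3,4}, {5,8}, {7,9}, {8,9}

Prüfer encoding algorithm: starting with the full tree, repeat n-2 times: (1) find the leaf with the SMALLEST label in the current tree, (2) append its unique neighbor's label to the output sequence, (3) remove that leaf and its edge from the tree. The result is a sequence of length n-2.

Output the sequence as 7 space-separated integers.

Answer: 4 8 2 4 1 9 9

Derivation:
Step 1: leaves = {3,5,6,7}. Remove smallest leaf 3, emit neighbor 4.
Step 2: leaves = {5,6,7}. Remove smallest leaf 5, emit neighbor 8.
Step 3: leaves = {6,7,8}. Remove smallest leaf 6, emit neighbor 2.
Step 4: leaves = {2,7,8}. Remove smallest leaf 2, emit neighbor 4.
Step 5: leaves = {4,7,8}. Remove smallest leaf 4, emit neighbor 1.
Step 6: leaves = {1,7,8}. Remove smallest leaf 1, emit neighbor 9.
Step 7: leaves = {7,8}. Remove smallest leaf 7, emit neighbor 9.
Done: 2 vertices remain (8, 9). Sequence = [4 8 2 4 1 9 9]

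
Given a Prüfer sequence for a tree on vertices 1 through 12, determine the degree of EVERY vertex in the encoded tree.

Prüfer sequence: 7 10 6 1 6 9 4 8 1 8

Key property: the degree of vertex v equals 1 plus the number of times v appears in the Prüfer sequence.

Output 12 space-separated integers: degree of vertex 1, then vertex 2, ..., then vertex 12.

p_1 = 7: count[7] becomes 1
p_2 = 10: count[10] becomes 1
p_3 = 6: count[6] becomes 1
p_4 = 1: count[1] becomes 1
p_5 = 6: count[6] becomes 2
p_6 = 9: count[9] becomes 1
p_7 = 4: count[4] becomes 1
p_8 = 8: count[8] becomes 1
p_9 = 1: count[1] becomes 2
p_10 = 8: count[8] becomes 2
Degrees (1 + count): deg[1]=1+2=3, deg[2]=1+0=1, deg[3]=1+0=1, deg[4]=1+1=2, deg[5]=1+0=1, deg[6]=1+2=3, deg[7]=1+1=2, deg[8]=1+2=3, deg[9]=1+1=2, deg[10]=1+1=2, deg[11]=1+0=1, deg[12]=1+0=1

Answer: 3 1 1 2 1 3 2 3 2 2 1 1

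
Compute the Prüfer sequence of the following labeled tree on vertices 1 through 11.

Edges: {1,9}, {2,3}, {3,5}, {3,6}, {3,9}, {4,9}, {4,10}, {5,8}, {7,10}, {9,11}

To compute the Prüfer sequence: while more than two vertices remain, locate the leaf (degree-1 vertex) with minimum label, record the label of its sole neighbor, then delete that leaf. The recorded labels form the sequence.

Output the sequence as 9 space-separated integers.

Answer: 9 3 3 10 5 3 9 4 9

Derivation:
Step 1: leaves = {1,2,6,7,8,11}. Remove smallest leaf 1, emit neighbor 9.
Step 2: leaves = {2,6,7,8,11}. Remove smallest leaf 2, emit neighbor 3.
Step 3: leaves = {6,7,8,11}. Remove smallest leaf 6, emit neighbor 3.
Step 4: leaves = {7,8,11}. Remove smallest leaf 7, emit neighbor 10.
Step 5: leaves = {8,10,11}. Remove smallest leaf 8, emit neighbor 5.
Step 6: leaves = {5,10,11}. Remove smallest leaf 5, emit neighbor 3.
Step 7: leaves = {3,10,11}. Remove smallest leaf 3, emit neighbor 9.
Step 8: leaves = {10,11}. Remove smallest leaf 10, emit neighbor 4.
Step 9: leaves = {4,11}. Remove smallest leaf 4, emit neighbor 9.
Done: 2 vertices remain (9, 11). Sequence = [9 3 3 10 5 3 9 4 9]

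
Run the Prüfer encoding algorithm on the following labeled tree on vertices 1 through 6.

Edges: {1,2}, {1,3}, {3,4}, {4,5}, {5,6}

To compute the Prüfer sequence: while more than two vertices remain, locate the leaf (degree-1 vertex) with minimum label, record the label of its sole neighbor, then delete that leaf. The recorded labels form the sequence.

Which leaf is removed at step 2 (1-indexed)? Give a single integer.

Answer: 1

Derivation:
Step 1: current leaves = {2,6}. Remove leaf 2 (neighbor: 1).
Step 2: current leaves = {1,6}. Remove leaf 1 (neighbor: 3).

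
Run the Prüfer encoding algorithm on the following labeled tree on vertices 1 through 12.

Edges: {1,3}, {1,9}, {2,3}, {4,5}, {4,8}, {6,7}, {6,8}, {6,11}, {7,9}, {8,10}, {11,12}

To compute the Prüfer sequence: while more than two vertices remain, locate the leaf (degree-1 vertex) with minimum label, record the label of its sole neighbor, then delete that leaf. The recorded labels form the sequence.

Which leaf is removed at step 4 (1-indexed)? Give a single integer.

Answer: 5

Derivation:
Step 1: current leaves = {2,5,10,12}. Remove leaf 2 (neighbor: 3).
Step 2: current leaves = {3,5,10,12}. Remove leaf 3 (neighbor: 1).
Step 3: current leaves = {1,5,10,12}. Remove leaf 1 (neighbor: 9).
Step 4: current leaves = {5,9,10,12}. Remove leaf 5 (neighbor: 4).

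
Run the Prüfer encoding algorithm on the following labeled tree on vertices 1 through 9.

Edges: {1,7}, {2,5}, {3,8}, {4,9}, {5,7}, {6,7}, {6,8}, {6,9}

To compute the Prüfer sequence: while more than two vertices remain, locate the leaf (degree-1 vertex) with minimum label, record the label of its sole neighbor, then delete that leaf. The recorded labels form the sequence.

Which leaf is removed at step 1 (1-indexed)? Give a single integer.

Answer: 1

Derivation:
Step 1: current leaves = {1,2,3,4}. Remove leaf 1 (neighbor: 7).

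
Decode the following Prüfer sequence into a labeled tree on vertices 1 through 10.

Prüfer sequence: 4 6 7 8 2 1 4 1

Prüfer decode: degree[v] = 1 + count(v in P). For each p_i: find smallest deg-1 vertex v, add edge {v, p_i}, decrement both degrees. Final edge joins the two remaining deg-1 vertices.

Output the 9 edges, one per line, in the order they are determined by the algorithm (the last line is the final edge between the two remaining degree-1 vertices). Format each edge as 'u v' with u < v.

Answer: 3 4
5 6
6 7
7 8
2 8
1 2
4 9
1 4
1 10

Derivation:
Initial degrees: {1:3, 2:2, 3:1, 4:3, 5:1, 6:2, 7:2, 8:2, 9:1, 10:1}
Step 1: smallest deg-1 vertex = 3, p_1 = 4. Add edge {3,4}. Now deg[3]=0, deg[4]=2.
Step 2: smallest deg-1 vertex = 5, p_2 = 6. Add edge {5,6}. Now deg[5]=0, deg[6]=1.
Step 3: smallest deg-1 vertex = 6, p_3 = 7. Add edge {6,7}. Now deg[6]=0, deg[7]=1.
Step 4: smallest deg-1 vertex = 7, p_4 = 8. Add edge {7,8}. Now deg[7]=0, deg[8]=1.
Step 5: smallest deg-1 vertex = 8, p_5 = 2. Add edge {2,8}. Now deg[8]=0, deg[2]=1.
Step 6: smallest deg-1 vertex = 2, p_6 = 1. Add edge {1,2}. Now deg[2]=0, deg[1]=2.
Step 7: smallest deg-1 vertex = 9, p_7 = 4. Add edge {4,9}. Now deg[9]=0, deg[4]=1.
Step 8: smallest deg-1 vertex = 4, p_8 = 1. Add edge {1,4}. Now deg[4]=0, deg[1]=1.
Final: two remaining deg-1 vertices are 1, 10. Add edge {1,10}.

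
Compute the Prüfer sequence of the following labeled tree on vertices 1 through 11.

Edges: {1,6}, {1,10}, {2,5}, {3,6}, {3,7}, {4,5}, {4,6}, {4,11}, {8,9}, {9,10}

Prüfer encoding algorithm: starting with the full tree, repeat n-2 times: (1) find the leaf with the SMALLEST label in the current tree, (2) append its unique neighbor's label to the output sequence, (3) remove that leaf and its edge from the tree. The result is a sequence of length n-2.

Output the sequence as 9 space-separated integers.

Step 1: leaves = {2,7,8,11}. Remove smallest leaf 2, emit neighbor 5.
Step 2: leaves = {5,7,8,11}. Remove smallest leaf 5, emit neighbor 4.
Step 3: leaves = {7,8,11}. Remove smallest leaf 7, emit neighbor 3.
Step 4: leaves = {3,8,11}. Remove smallest leaf 3, emit neighbor 6.
Step 5: leaves = {8,11}. Remove smallest leaf 8, emit neighbor 9.
Step 6: leaves = {9,11}. Remove smallest leaf 9, emit neighbor 10.
Step 7: leaves = {10,11}. Remove smallest leaf 10, emit neighbor 1.
Step 8: leaves = {1,11}. Remove smallest leaf 1, emit neighbor 6.
Step 9: leaves = {6,11}. Remove smallest leaf 6, emit neighbor 4.
Done: 2 vertices remain (4, 11). Sequence = [5 4 3 6 9 10 1 6 4]

Answer: 5 4 3 6 9 10 1 6 4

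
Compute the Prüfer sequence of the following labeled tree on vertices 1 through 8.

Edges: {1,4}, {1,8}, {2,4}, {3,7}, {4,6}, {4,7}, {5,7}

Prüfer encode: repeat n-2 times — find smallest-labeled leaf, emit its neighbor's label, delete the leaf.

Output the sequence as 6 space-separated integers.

Step 1: leaves = {2,3,5,6,8}. Remove smallest leaf 2, emit neighbor 4.
Step 2: leaves = {3,5,6,8}. Remove smallest leaf 3, emit neighbor 7.
Step 3: leaves = {5,6,8}. Remove smallest leaf 5, emit neighbor 7.
Step 4: leaves = {6,7,8}. Remove smallest leaf 6, emit neighbor 4.
Step 5: leaves = {7,8}. Remove smallest leaf 7, emit neighbor 4.
Step 6: leaves = {4,8}. Remove smallest leaf 4, emit neighbor 1.
Done: 2 vertices remain (1, 8). Sequence = [4 7 7 4 4 1]

Answer: 4 7 7 4 4 1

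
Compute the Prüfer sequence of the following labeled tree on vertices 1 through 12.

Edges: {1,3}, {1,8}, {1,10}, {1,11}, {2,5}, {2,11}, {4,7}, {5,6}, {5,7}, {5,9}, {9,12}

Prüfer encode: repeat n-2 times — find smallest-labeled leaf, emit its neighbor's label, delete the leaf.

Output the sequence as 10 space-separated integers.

Step 1: leaves = {3,4,6,8,10,12}. Remove smallest leaf 3, emit neighbor 1.
Step 2: leaves = {4,6,8,10,12}. Remove smallest leaf 4, emit neighbor 7.
Step 3: leaves = {6,7,8,10,12}. Remove smallest leaf 6, emit neighbor 5.
Step 4: leaves = {7,8,10,12}. Remove smallest leaf 7, emit neighbor 5.
Step 5: leaves = {8,10,12}. Remove smallest leaf 8, emit neighbor 1.
Step 6: leaves = {10,12}. Remove smallest leaf 10, emit neighbor 1.
Step 7: leaves = {1,12}. Remove smallest leaf 1, emit neighbor 11.
Step 8: leaves = {11,12}. Remove smallest leaf 11, emit neighbor 2.
Step 9: leaves = {2,12}. Remove smallest leaf 2, emit neighbor 5.
Step 10: leaves = {5,12}. Remove smallest leaf 5, emit neighbor 9.
Done: 2 vertices remain (9, 12). Sequence = [1 7 5 5 1 1 11 2 5 9]

Answer: 1 7 5 5 1 1 11 2 5 9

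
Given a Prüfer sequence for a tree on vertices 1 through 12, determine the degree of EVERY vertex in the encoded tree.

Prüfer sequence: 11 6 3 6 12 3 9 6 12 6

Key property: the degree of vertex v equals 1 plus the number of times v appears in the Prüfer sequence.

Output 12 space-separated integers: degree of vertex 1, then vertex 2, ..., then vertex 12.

Answer: 1 1 3 1 1 5 1 1 2 1 2 3

Derivation:
p_1 = 11: count[11] becomes 1
p_2 = 6: count[6] becomes 1
p_3 = 3: count[3] becomes 1
p_4 = 6: count[6] becomes 2
p_5 = 12: count[12] becomes 1
p_6 = 3: count[3] becomes 2
p_7 = 9: count[9] becomes 1
p_8 = 6: count[6] becomes 3
p_9 = 12: count[12] becomes 2
p_10 = 6: count[6] becomes 4
Degrees (1 + count): deg[1]=1+0=1, deg[2]=1+0=1, deg[3]=1+2=3, deg[4]=1+0=1, deg[5]=1+0=1, deg[6]=1+4=5, deg[7]=1+0=1, deg[8]=1+0=1, deg[9]=1+1=2, deg[10]=1+0=1, deg[11]=1+1=2, deg[12]=1+2=3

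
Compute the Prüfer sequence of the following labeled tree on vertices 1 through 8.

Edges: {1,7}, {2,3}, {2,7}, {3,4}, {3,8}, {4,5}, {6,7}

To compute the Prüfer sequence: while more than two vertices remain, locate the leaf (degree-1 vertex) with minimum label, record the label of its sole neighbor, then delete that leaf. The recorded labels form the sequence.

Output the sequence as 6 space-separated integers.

Step 1: leaves = {1,5,6,8}. Remove smallest leaf 1, emit neighbor 7.
Step 2: leaves = {5,6,8}. Remove smallest leaf 5, emit neighbor 4.
Step 3: leaves = {4,6,8}. Remove smallest leaf 4, emit neighbor 3.
Step 4: leaves = {6,8}. Remove smallest leaf 6, emit neighbor 7.
Step 5: leaves = {7,8}. Remove smallest leaf 7, emit neighbor 2.
Step 6: leaves = {2,8}. Remove smallest leaf 2, emit neighbor 3.
Done: 2 vertices remain (3, 8). Sequence = [7 4 3 7 2 3]

Answer: 7 4 3 7 2 3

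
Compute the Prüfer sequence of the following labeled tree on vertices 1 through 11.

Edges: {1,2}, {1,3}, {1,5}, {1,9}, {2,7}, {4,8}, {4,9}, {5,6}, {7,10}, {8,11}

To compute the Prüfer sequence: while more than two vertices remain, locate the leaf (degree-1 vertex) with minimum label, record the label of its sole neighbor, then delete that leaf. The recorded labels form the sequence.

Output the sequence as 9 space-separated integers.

Step 1: leaves = {3,6,10,11}. Remove smallest leaf 3, emit neighbor 1.
Step 2: leaves = {6,10,11}. Remove smallest leaf 6, emit neighbor 5.
Step 3: leaves = {5,10,11}. Remove smallest leaf 5, emit neighbor 1.
Step 4: leaves = {10,11}. Remove smallest leaf 10, emit neighbor 7.
Step 5: leaves = {7,11}. Remove smallest leaf 7, emit neighbor 2.
Step 6: leaves = {2,11}. Remove smallest leaf 2, emit neighbor 1.
Step 7: leaves = {1,11}. Remove smallest leaf 1, emit neighbor 9.
Step 8: leaves = {9,11}. Remove smallest leaf 9, emit neighbor 4.
Step 9: leaves = {4,11}. Remove smallest leaf 4, emit neighbor 8.
Done: 2 vertices remain (8, 11). Sequence = [1 5 1 7 2 1 9 4 8]

Answer: 1 5 1 7 2 1 9 4 8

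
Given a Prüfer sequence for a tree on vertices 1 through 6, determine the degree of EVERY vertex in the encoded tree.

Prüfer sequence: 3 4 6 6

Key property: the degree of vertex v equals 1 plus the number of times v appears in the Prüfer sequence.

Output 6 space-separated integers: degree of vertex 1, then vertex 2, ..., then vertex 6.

Answer: 1 1 2 2 1 3

Derivation:
p_1 = 3: count[3] becomes 1
p_2 = 4: count[4] becomes 1
p_3 = 6: count[6] becomes 1
p_4 = 6: count[6] becomes 2
Degrees (1 + count): deg[1]=1+0=1, deg[2]=1+0=1, deg[3]=1+1=2, deg[4]=1+1=2, deg[5]=1+0=1, deg[6]=1+2=3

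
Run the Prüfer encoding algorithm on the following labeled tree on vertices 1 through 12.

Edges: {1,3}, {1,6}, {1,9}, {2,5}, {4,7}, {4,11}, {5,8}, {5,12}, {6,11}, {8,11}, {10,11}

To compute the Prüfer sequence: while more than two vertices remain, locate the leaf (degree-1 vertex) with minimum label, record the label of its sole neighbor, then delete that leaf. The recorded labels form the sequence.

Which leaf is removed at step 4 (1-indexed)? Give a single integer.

Answer: 4

Derivation:
Step 1: current leaves = {2,3,7,9,10,12}. Remove leaf 2 (neighbor: 5).
Step 2: current leaves = {3,7,9,10,12}. Remove leaf 3 (neighbor: 1).
Step 3: current leaves = {7,9,10,12}. Remove leaf 7 (neighbor: 4).
Step 4: current leaves = {4,9,10,12}. Remove leaf 4 (neighbor: 11).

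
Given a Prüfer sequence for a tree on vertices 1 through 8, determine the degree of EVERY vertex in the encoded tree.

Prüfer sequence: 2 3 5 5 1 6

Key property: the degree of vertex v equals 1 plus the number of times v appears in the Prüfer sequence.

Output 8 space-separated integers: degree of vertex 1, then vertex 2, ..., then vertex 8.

p_1 = 2: count[2] becomes 1
p_2 = 3: count[3] becomes 1
p_3 = 5: count[5] becomes 1
p_4 = 5: count[5] becomes 2
p_5 = 1: count[1] becomes 1
p_6 = 6: count[6] becomes 1
Degrees (1 + count): deg[1]=1+1=2, deg[2]=1+1=2, deg[3]=1+1=2, deg[4]=1+0=1, deg[5]=1+2=3, deg[6]=1+1=2, deg[7]=1+0=1, deg[8]=1+0=1

Answer: 2 2 2 1 3 2 1 1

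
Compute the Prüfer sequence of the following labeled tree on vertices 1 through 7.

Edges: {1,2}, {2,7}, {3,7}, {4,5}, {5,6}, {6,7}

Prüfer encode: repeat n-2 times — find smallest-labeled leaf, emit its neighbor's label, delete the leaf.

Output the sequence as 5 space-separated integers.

Step 1: leaves = {1,3,4}. Remove smallest leaf 1, emit neighbor 2.
Step 2: leaves = {2,3,4}. Remove smallest leaf 2, emit neighbor 7.
Step 3: leaves = {3,4}. Remove smallest leaf 3, emit neighbor 7.
Step 4: leaves = {4,7}. Remove smallest leaf 4, emit neighbor 5.
Step 5: leaves = {5,7}. Remove smallest leaf 5, emit neighbor 6.
Done: 2 vertices remain (6, 7). Sequence = [2 7 7 5 6]

Answer: 2 7 7 5 6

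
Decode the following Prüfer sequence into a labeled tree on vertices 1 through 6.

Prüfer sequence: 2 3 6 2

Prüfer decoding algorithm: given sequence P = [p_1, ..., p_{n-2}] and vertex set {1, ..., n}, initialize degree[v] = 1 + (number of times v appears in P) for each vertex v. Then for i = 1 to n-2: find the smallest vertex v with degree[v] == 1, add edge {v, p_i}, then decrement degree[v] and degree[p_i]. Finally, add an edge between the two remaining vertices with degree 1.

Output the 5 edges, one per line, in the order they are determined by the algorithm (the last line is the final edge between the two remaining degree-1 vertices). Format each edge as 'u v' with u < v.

Answer: 1 2
3 4
3 6
2 5
2 6

Derivation:
Initial degrees: {1:1, 2:3, 3:2, 4:1, 5:1, 6:2}
Step 1: smallest deg-1 vertex = 1, p_1 = 2. Add edge {1,2}. Now deg[1]=0, deg[2]=2.
Step 2: smallest deg-1 vertex = 4, p_2 = 3. Add edge {3,4}. Now deg[4]=0, deg[3]=1.
Step 3: smallest deg-1 vertex = 3, p_3 = 6. Add edge {3,6}. Now deg[3]=0, deg[6]=1.
Step 4: smallest deg-1 vertex = 5, p_4 = 2. Add edge {2,5}. Now deg[5]=0, deg[2]=1.
Final: two remaining deg-1 vertices are 2, 6. Add edge {2,6}.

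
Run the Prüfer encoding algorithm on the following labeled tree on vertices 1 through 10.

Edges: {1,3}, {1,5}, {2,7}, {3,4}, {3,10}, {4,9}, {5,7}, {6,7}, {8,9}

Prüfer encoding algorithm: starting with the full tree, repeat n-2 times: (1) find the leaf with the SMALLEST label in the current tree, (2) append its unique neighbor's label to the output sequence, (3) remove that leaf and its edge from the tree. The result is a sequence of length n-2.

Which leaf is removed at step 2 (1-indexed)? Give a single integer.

Answer: 6

Derivation:
Step 1: current leaves = {2,6,8,10}. Remove leaf 2 (neighbor: 7).
Step 2: current leaves = {6,8,10}. Remove leaf 6 (neighbor: 7).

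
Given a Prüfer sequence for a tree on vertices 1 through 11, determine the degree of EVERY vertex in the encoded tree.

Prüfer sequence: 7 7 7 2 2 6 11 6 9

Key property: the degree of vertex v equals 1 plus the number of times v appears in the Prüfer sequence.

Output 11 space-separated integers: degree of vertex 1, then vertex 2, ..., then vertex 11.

p_1 = 7: count[7] becomes 1
p_2 = 7: count[7] becomes 2
p_3 = 7: count[7] becomes 3
p_4 = 2: count[2] becomes 1
p_5 = 2: count[2] becomes 2
p_6 = 6: count[6] becomes 1
p_7 = 11: count[11] becomes 1
p_8 = 6: count[6] becomes 2
p_9 = 9: count[9] becomes 1
Degrees (1 + count): deg[1]=1+0=1, deg[2]=1+2=3, deg[3]=1+0=1, deg[4]=1+0=1, deg[5]=1+0=1, deg[6]=1+2=3, deg[7]=1+3=4, deg[8]=1+0=1, deg[9]=1+1=2, deg[10]=1+0=1, deg[11]=1+1=2

Answer: 1 3 1 1 1 3 4 1 2 1 2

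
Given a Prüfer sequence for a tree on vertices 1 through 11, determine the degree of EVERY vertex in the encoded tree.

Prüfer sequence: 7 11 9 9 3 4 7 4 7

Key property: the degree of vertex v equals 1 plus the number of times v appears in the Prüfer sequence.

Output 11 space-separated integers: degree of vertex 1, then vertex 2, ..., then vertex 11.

Answer: 1 1 2 3 1 1 4 1 3 1 2

Derivation:
p_1 = 7: count[7] becomes 1
p_2 = 11: count[11] becomes 1
p_3 = 9: count[9] becomes 1
p_4 = 9: count[9] becomes 2
p_5 = 3: count[3] becomes 1
p_6 = 4: count[4] becomes 1
p_7 = 7: count[7] becomes 2
p_8 = 4: count[4] becomes 2
p_9 = 7: count[7] becomes 3
Degrees (1 + count): deg[1]=1+0=1, deg[2]=1+0=1, deg[3]=1+1=2, deg[4]=1+2=3, deg[5]=1+0=1, deg[6]=1+0=1, deg[7]=1+3=4, deg[8]=1+0=1, deg[9]=1+2=3, deg[10]=1+0=1, deg[11]=1+1=2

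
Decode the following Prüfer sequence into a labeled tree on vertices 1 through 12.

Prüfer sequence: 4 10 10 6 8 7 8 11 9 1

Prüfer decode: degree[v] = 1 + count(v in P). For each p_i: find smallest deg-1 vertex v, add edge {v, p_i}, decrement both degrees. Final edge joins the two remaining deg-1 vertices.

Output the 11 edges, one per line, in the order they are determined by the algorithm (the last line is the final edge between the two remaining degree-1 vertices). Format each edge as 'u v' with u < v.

Initial degrees: {1:2, 2:1, 3:1, 4:2, 5:1, 6:2, 7:2, 8:3, 9:2, 10:3, 11:2, 12:1}
Step 1: smallest deg-1 vertex = 2, p_1 = 4. Add edge {2,4}. Now deg[2]=0, deg[4]=1.
Step 2: smallest deg-1 vertex = 3, p_2 = 10. Add edge {3,10}. Now deg[3]=0, deg[10]=2.
Step 3: smallest deg-1 vertex = 4, p_3 = 10. Add edge {4,10}. Now deg[4]=0, deg[10]=1.
Step 4: smallest deg-1 vertex = 5, p_4 = 6. Add edge {5,6}. Now deg[5]=0, deg[6]=1.
Step 5: smallest deg-1 vertex = 6, p_5 = 8. Add edge {6,8}. Now deg[6]=0, deg[8]=2.
Step 6: smallest deg-1 vertex = 10, p_6 = 7. Add edge {7,10}. Now deg[10]=0, deg[7]=1.
Step 7: smallest deg-1 vertex = 7, p_7 = 8. Add edge {7,8}. Now deg[7]=0, deg[8]=1.
Step 8: smallest deg-1 vertex = 8, p_8 = 11. Add edge {8,11}. Now deg[8]=0, deg[11]=1.
Step 9: smallest deg-1 vertex = 11, p_9 = 9. Add edge {9,11}. Now deg[11]=0, deg[9]=1.
Step 10: smallest deg-1 vertex = 9, p_10 = 1. Add edge {1,9}. Now deg[9]=0, deg[1]=1.
Final: two remaining deg-1 vertices are 1, 12. Add edge {1,12}.

Answer: 2 4
3 10
4 10
5 6
6 8
7 10
7 8
8 11
9 11
1 9
1 12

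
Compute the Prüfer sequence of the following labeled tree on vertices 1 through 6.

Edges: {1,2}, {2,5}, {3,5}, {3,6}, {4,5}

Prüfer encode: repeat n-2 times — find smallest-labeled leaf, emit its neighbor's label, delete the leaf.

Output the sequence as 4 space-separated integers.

Answer: 2 5 5 3

Derivation:
Step 1: leaves = {1,4,6}. Remove smallest leaf 1, emit neighbor 2.
Step 2: leaves = {2,4,6}. Remove smallest leaf 2, emit neighbor 5.
Step 3: leaves = {4,6}. Remove smallest leaf 4, emit neighbor 5.
Step 4: leaves = {5,6}. Remove smallest leaf 5, emit neighbor 3.
Done: 2 vertices remain (3, 6). Sequence = [2 5 5 3]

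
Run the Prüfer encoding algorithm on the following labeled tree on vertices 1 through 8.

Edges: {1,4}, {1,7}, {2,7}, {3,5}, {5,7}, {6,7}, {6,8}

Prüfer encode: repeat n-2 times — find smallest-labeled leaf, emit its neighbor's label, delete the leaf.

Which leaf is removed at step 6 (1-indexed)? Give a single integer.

Answer: 7

Derivation:
Step 1: current leaves = {2,3,4,8}. Remove leaf 2 (neighbor: 7).
Step 2: current leaves = {3,4,8}. Remove leaf 3 (neighbor: 5).
Step 3: current leaves = {4,5,8}. Remove leaf 4 (neighbor: 1).
Step 4: current leaves = {1,5,8}. Remove leaf 1 (neighbor: 7).
Step 5: current leaves = {5,8}. Remove leaf 5 (neighbor: 7).
Step 6: current leaves = {7,8}. Remove leaf 7 (neighbor: 6).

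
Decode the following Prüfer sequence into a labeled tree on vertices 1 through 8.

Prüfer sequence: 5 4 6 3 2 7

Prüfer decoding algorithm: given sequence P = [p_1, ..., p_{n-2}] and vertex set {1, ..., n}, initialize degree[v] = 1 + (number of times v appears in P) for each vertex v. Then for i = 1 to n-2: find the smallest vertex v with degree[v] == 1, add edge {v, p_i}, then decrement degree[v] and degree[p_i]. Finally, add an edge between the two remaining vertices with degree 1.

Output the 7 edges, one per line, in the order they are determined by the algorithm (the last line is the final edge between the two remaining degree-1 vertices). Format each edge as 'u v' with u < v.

Answer: 1 5
4 5
4 6
3 6
2 3
2 7
7 8

Derivation:
Initial degrees: {1:1, 2:2, 3:2, 4:2, 5:2, 6:2, 7:2, 8:1}
Step 1: smallest deg-1 vertex = 1, p_1 = 5. Add edge {1,5}. Now deg[1]=0, deg[5]=1.
Step 2: smallest deg-1 vertex = 5, p_2 = 4. Add edge {4,5}. Now deg[5]=0, deg[4]=1.
Step 3: smallest deg-1 vertex = 4, p_3 = 6. Add edge {4,6}. Now deg[4]=0, deg[6]=1.
Step 4: smallest deg-1 vertex = 6, p_4 = 3. Add edge {3,6}. Now deg[6]=0, deg[3]=1.
Step 5: smallest deg-1 vertex = 3, p_5 = 2. Add edge {2,3}. Now deg[3]=0, deg[2]=1.
Step 6: smallest deg-1 vertex = 2, p_6 = 7. Add edge {2,7}. Now deg[2]=0, deg[7]=1.
Final: two remaining deg-1 vertices are 7, 8. Add edge {7,8}.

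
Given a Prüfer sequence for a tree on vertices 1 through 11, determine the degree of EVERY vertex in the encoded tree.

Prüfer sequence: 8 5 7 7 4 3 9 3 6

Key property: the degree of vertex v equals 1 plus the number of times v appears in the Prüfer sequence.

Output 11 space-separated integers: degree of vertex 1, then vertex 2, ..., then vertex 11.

p_1 = 8: count[8] becomes 1
p_2 = 5: count[5] becomes 1
p_3 = 7: count[7] becomes 1
p_4 = 7: count[7] becomes 2
p_5 = 4: count[4] becomes 1
p_6 = 3: count[3] becomes 1
p_7 = 9: count[9] becomes 1
p_8 = 3: count[3] becomes 2
p_9 = 6: count[6] becomes 1
Degrees (1 + count): deg[1]=1+0=1, deg[2]=1+0=1, deg[3]=1+2=3, deg[4]=1+1=2, deg[5]=1+1=2, deg[6]=1+1=2, deg[7]=1+2=3, deg[8]=1+1=2, deg[9]=1+1=2, deg[10]=1+0=1, deg[11]=1+0=1

Answer: 1 1 3 2 2 2 3 2 2 1 1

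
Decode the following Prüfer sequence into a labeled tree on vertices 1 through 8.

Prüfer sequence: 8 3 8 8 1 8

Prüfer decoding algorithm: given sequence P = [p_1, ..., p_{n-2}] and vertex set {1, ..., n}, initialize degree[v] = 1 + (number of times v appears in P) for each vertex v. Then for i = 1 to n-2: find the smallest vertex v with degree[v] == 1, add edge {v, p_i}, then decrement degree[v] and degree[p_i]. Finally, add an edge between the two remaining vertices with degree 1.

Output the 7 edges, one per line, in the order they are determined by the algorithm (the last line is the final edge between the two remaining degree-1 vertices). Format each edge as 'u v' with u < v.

Initial degrees: {1:2, 2:1, 3:2, 4:1, 5:1, 6:1, 7:1, 8:5}
Step 1: smallest deg-1 vertex = 2, p_1 = 8. Add edge {2,8}. Now deg[2]=0, deg[8]=4.
Step 2: smallest deg-1 vertex = 4, p_2 = 3. Add edge {3,4}. Now deg[4]=0, deg[3]=1.
Step 3: smallest deg-1 vertex = 3, p_3 = 8. Add edge {3,8}. Now deg[3]=0, deg[8]=3.
Step 4: smallest deg-1 vertex = 5, p_4 = 8. Add edge {5,8}. Now deg[5]=0, deg[8]=2.
Step 5: smallest deg-1 vertex = 6, p_5 = 1. Add edge {1,6}. Now deg[6]=0, deg[1]=1.
Step 6: smallest deg-1 vertex = 1, p_6 = 8. Add edge {1,8}. Now deg[1]=0, deg[8]=1.
Final: two remaining deg-1 vertices are 7, 8. Add edge {7,8}.

Answer: 2 8
3 4
3 8
5 8
1 6
1 8
7 8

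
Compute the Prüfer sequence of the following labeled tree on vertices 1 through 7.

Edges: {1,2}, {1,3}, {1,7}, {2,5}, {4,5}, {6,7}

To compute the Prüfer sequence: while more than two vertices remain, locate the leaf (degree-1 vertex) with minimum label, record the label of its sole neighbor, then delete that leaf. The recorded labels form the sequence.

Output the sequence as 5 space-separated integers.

Answer: 1 5 2 1 7

Derivation:
Step 1: leaves = {3,4,6}. Remove smallest leaf 3, emit neighbor 1.
Step 2: leaves = {4,6}. Remove smallest leaf 4, emit neighbor 5.
Step 3: leaves = {5,6}. Remove smallest leaf 5, emit neighbor 2.
Step 4: leaves = {2,6}. Remove smallest leaf 2, emit neighbor 1.
Step 5: leaves = {1,6}. Remove smallest leaf 1, emit neighbor 7.
Done: 2 vertices remain (6, 7). Sequence = [1 5 2 1 7]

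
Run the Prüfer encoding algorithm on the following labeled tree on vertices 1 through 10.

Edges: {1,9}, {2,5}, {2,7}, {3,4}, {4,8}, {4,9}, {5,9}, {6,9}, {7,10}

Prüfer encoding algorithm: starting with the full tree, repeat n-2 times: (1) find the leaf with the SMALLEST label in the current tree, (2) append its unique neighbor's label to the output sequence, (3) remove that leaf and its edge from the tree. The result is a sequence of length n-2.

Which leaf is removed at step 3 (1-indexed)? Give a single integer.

Answer: 6

Derivation:
Step 1: current leaves = {1,3,6,8,10}. Remove leaf 1 (neighbor: 9).
Step 2: current leaves = {3,6,8,10}. Remove leaf 3 (neighbor: 4).
Step 3: current leaves = {6,8,10}. Remove leaf 6 (neighbor: 9).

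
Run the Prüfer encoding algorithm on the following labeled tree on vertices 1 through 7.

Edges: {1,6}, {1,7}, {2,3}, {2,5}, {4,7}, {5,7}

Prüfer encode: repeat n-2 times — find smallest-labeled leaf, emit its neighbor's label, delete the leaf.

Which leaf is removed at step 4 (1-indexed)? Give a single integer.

Step 1: current leaves = {3,4,6}. Remove leaf 3 (neighbor: 2).
Step 2: current leaves = {2,4,6}. Remove leaf 2 (neighbor: 5).
Step 3: current leaves = {4,5,6}. Remove leaf 4 (neighbor: 7).
Step 4: current leaves = {5,6}. Remove leaf 5 (neighbor: 7).

Answer: 5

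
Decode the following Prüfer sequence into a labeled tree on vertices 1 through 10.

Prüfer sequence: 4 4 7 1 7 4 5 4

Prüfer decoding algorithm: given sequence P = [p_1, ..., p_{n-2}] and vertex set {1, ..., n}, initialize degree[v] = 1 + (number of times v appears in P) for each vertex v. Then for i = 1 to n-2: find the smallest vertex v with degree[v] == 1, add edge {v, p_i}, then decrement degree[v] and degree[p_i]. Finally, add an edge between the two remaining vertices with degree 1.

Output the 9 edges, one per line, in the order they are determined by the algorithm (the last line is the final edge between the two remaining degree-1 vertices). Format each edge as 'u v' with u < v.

Initial degrees: {1:2, 2:1, 3:1, 4:5, 5:2, 6:1, 7:3, 8:1, 9:1, 10:1}
Step 1: smallest deg-1 vertex = 2, p_1 = 4. Add edge {2,4}. Now deg[2]=0, deg[4]=4.
Step 2: smallest deg-1 vertex = 3, p_2 = 4. Add edge {3,4}. Now deg[3]=0, deg[4]=3.
Step 3: smallest deg-1 vertex = 6, p_3 = 7. Add edge {6,7}. Now deg[6]=0, deg[7]=2.
Step 4: smallest deg-1 vertex = 8, p_4 = 1. Add edge {1,8}. Now deg[8]=0, deg[1]=1.
Step 5: smallest deg-1 vertex = 1, p_5 = 7. Add edge {1,7}. Now deg[1]=0, deg[7]=1.
Step 6: smallest deg-1 vertex = 7, p_6 = 4. Add edge {4,7}. Now deg[7]=0, deg[4]=2.
Step 7: smallest deg-1 vertex = 9, p_7 = 5. Add edge {5,9}. Now deg[9]=0, deg[5]=1.
Step 8: smallest deg-1 vertex = 5, p_8 = 4. Add edge {4,5}. Now deg[5]=0, deg[4]=1.
Final: two remaining deg-1 vertices are 4, 10. Add edge {4,10}.

Answer: 2 4
3 4
6 7
1 8
1 7
4 7
5 9
4 5
4 10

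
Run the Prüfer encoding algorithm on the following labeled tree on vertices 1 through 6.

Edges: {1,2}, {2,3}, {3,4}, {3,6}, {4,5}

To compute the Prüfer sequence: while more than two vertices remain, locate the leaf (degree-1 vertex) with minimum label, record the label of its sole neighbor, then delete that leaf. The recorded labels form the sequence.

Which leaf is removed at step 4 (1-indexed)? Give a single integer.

Answer: 4

Derivation:
Step 1: current leaves = {1,5,6}. Remove leaf 1 (neighbor: 2).
Step 2: current leaves = {2,5,6}. Remove leaf 2 (neighbor: 3).
Step 3: current leaves = {5,6}. Remove leaf 5 (neighbor: 4).
Step 4: current leaves = {4,6}. Remove leaf 4 (neighbor: 3).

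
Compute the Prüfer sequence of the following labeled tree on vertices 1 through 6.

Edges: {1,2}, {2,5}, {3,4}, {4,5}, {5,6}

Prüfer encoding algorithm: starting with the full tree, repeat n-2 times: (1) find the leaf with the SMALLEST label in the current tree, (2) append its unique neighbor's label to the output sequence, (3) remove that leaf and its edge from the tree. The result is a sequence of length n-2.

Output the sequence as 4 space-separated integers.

Step 1: leaves = {1,3,6}. Remove smallest leaf 1, emit neighbor 2.
Step 2: leaves = {2,3,6}. Remove smallest leaf 2, emit neighbor 5.
Step 3: leaves = {3,6}. Remove smallest leaf 3, emit neighbor 4.
Step 4: leaves = {4,6}. Remove smallest leaf 4, emit neighbor 5.
Done: 2 vertices remain (5, 6). Sequence = [2 5 4 5]

Answer: 2 5 4 5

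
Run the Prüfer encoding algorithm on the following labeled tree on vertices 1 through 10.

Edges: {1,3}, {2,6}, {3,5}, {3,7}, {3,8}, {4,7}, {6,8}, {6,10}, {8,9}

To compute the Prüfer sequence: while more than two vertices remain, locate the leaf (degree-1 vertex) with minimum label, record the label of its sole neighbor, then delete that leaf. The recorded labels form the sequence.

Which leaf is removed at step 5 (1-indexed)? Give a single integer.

Answer: 7

Derivation:
Step 1: current leaves = {1,2,4,5,9,10}. Remove leaf 1 (neighbor: 3).
Step 2: current leaves = {2,4,5,9,10}. Remove leaf 2 (neighbor: 6).
Step 3: current leaves = {4,5,9,10}. Remove leaf 4 (neighbor: 7).
Step 4: current leaves = {5,7,9,10}. Remove leaf 5 (neighbor: 3).
Step 5: current leaves = {7,9,10}. Remove leaf 7 (neighbor: 3).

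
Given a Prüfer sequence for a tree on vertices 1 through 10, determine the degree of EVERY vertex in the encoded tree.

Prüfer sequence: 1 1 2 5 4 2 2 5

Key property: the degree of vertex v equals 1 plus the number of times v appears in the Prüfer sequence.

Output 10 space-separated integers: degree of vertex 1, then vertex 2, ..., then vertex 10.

p_1 = 1: count[1] becomes 1
p_2 = 1: count[1] becomes 2
p_3 = 2: count[2] becomes 1
p_4 = 5: count[5] becomes 1
p_5 = 4: count[4] becomes 1
p_6 = 2: count[2] becomes 2
p_7 = 2: count[2] becomes 3
p_8 = 5: count[5] becomes 2
Degrees (1 + count): deg[1]=1+2=3, deg[2]=1+3=4, deg[3]=1+0=1, deg[4]=1+1=2, deg[5]=1+2=3, deg[6]=1+0=1, deg[7]=1+0=1, deg[8]=1+0=1, deg[9]=1+0=1, deg[10]=1+0=1

Answer: 3 4 1 2 3 1 1 1 1 1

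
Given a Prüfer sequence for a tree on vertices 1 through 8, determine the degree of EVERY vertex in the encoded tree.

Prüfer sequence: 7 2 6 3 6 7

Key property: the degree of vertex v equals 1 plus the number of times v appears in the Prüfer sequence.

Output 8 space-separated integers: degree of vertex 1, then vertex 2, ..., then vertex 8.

p_1 = 7: count[7] becomes 1
p_2 = 2: count[2] becomes 1
p_3 = 6: count[6] becomes 1
p_4 = 3: count[3] becomes 1
p_5 = 6: count[6] becomes 2
p_6 = 7: count[7] becomes 2
Degrees (1 + count): deg[1]=1+0=1, deg[2]=1+1=2, deg[3]=1+1=2, deg[4]=1+0=1, deg[5]=1+0=1, deg[6]=1+2=3, deg[7]=1+2=3, deg[8]=1+0=1

Answer: 1 2 2 1 1 3 3 1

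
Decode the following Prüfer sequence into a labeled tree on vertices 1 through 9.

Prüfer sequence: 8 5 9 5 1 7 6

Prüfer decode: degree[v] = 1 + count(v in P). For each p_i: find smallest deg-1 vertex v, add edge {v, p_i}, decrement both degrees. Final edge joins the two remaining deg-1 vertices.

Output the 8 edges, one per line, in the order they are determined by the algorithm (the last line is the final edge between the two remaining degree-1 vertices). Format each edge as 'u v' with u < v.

Answer: 2 8
3 5
4 9
5 8
1 5
1 7
6 7
6 9

Derivation:
Initial degrees: {1:2, 2:1, 3:1, 4:1, 5:3, 6:2, 7:2, 8:2, 9:2}
Step 1: smallest deg-1 vertex = 2, p_1 = 8. Add edge {2,8}. Now deg[2]=0, deg[8]=1.
Step 2: smallest deg-1 vertex = 3, p_2 = 5. Add edge {3,5}. Now deg[3]=0, deg[5]=2.
Step 3: smallest deg-1 vertex = 4, p_3 = 9. Add edge {4,9}. Now deg[4]=0, deg[9]=1.
Step 4: smallest deg-1 vertex = 8, p_4 = 5. Add edge {5,8}. Now deg[8]=0, deg[5]=1.
Step 5: smallest deg-1 vertex = 5, p_5 = 1. Add edge {1,5}. Now deg[5]=0, deg[1]=1.
Step 6: smallest deg-1 vertex = 1, p_6 = 7. Add edge {1,7}. Now deg[1]=0, deg[7]=1.
Step 7: smallest deg-1 vertex = 7, p_7 = 6. Add edge {6,7}. Now deg[7]=0, deg[6]=1.
Final: two remaining deg-1 vertices are 6, 9. Add edge {6,9}.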